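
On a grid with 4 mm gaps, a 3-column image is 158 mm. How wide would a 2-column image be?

104 mm

3c + 2·4 = 158 → 3c = 150 → c = 50 mm.
Span of 2: 2·50 + 1·4 = 100 + 4 = 104 mm.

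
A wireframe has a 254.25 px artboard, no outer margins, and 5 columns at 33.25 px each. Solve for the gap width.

22 px

5 columns take 5·33.25 = 166.25 px; remaining 88 splits into 4 gaps.
g = 88 / 4 = 22 px.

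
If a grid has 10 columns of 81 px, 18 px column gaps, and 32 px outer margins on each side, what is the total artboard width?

Adding margins, columns and gutters: 64 + 810 + 162 = 1036 px.

1036 px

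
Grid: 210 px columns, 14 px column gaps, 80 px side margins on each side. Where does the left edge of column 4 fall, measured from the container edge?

752 px

Each column+gutter stride is 224 px; 3 of them past the 80 px margin is 80 + 672 = 752 px.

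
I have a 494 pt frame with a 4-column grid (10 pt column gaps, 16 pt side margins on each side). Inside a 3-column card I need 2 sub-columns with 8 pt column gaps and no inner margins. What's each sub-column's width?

168 pt

Subtract both margins: 494 − 2·16 = 462 pt.
4 columns + 3 column gaps: 4c + 3·10 = 462.
4c = 462 − 30 = 432, so c = 108 pt.
3-column span = 3·108 + 2·10 = 344 pt.
2 columns + 1 column gap: 2d + 1·8 = 344.
2d = 344 − 8 = 336, so d = 168 pt.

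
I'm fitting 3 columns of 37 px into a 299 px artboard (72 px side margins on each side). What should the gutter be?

22 px

Content width = 299 − 2·72 = 155 px.
3·37 + 2g = 155 → 2g = 44 → g = 22 px.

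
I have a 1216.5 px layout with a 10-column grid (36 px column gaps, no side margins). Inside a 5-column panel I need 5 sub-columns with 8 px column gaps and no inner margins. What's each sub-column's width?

10c + 9·36 = 1216.5 → 10c = 892.5 → c = 89.25 px.
5 columns plus 4 column gaps: 446.25 + 144 = 590.25 px.
Subtracting 4 column gaps of 8 leaves 558.25 for 5 columns, so d = 111.65 px.

111.65 px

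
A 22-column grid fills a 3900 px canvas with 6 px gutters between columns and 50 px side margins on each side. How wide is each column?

167 px

Take off 100 px of margins, leaving 3800 px.
3800 − 21·6 = 3674; ÷22 gives c = 167 px.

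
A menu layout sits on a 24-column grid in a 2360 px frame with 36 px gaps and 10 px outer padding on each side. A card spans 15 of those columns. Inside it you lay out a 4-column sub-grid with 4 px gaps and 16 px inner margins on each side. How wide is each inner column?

351.25 px

Inside the margins: 2360 − 20 = 2340 px.
Subtracting 23 gaps of 36 leaves 1512 for 24 columns, so c = 63 px.
15 columns plus 14 gaps: 945 + 504 = 1449 px.
Inner content = 1449 − 2·16 = 1417 px.
4d + 3·4 = 1417 → 4d = 1405 → d = 351.25 px.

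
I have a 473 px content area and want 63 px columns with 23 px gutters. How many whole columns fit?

5 columns: 5·63 + 4·23 = 407 px ≤ 473.
6 columns: 493 px > 473. So 5.

5 columns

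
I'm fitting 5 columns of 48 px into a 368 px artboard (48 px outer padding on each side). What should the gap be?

8 px

Inside the margins: 368 − 96 = 272 px.
5·48 + 4g = 272 → 4g = 32 → g = 8 px.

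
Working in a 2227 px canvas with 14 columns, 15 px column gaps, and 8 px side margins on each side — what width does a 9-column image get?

1416 px

Subtract both margins: 2227 − 2·8 = 2211 px.
2211 − 13·15 = 2016; ÷14 gives c = 144 px.
9 columns plus 8 column gaps: 1296 + 120 = 1416 px.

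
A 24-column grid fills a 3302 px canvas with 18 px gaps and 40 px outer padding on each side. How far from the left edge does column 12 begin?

Inside the margins: 3302 − 80 = 3222 px.
24c + 23·18 = 3222 → 24c = 2808 → c = 117 px.
Before column 12: the margin + 11 columns + 11 gaps.
Offset = 40 + 11·(117 + 18) = 40 + 1485 = 1525 px.

1525 px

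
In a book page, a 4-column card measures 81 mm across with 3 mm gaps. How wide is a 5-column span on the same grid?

4c + 3·3 = 81 → 4c = 72 → c = 18 mm.
5-column span = 5·18 + 4·3 = 102 mm.

102 mm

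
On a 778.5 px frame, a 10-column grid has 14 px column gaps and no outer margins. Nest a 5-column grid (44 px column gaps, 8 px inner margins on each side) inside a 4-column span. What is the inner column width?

10c + 9·14 = 778.5 → 10c = 652.5 → c = 65.25 px.
4 columns plus 3 column gaps: 261 + 42 = 303 px.
Inner content = 303 − 2·8 = 287 px.
5 columns + 4 column gaps: 5d + 4·44 = 287.
5d = 287 − 176 = 111, so d = 22.2 px.

22.2 px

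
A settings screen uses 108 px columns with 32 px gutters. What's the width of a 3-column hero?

Span of 3: 3·108 + 2·32 = 324 + 64 = 388 px.

388 px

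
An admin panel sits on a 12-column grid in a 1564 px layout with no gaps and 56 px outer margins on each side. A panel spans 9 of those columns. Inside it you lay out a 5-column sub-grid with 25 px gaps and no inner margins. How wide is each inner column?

Inside the margins: 1564 − 112 = 1452 px.
1452 / 12 = 121 px per column.
9-column span = 9·121 = 1089 px.
Subtracting 4 gaps of 25 leaves 989 for 5 columns, so d = 197.8 px.

197.8 px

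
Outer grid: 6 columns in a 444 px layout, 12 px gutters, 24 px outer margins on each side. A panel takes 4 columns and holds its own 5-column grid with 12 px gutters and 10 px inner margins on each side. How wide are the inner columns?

Subtract both margins: 444 − 2·24 = 396 px.
396 − 5·12 = 336; ÷6 gives c = 56 px.
4-column span = 4·56 + 3·12 = 260 px.
Inner content = 260 − 2·10 = 240 px.
Subtracting 4 gutters of 12 leaves 192 for 5 columns, so d = 38.4 px.

38.4 px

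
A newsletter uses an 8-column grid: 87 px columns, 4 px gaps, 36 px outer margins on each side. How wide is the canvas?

796 px

Total width: 2·36 + 8·87 + 7·4 = 796 px.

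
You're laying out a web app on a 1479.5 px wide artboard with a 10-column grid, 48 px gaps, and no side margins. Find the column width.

104.75 px

Subtracting 9 gaps of 48 leaves 1047.5 for 10 columns, so c = 104.75 px.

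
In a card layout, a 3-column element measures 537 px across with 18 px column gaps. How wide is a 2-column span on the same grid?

352 px

537 − 2·18 = 501; ÷3 gives c = 167 px.
2-column span = 2·167 + 1·18 = 352 px.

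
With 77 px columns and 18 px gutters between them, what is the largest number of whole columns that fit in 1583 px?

16 columns

16 columns: 16·77 + 15·18 = 1502 px ≤ 1583.
17 columns: 1597 px > 1583. So 16.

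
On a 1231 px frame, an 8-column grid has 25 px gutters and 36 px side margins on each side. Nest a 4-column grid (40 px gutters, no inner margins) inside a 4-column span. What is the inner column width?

111.75 px

Outer content = 1231 − 2·36 = 1159 px.
Subtracting 7 gutters of 25 leaves 984 for 8 columns, so c = 123 px.
4 columns plus 3 gutters: 492 + 75 = 567 px.
4 columns + 3 gutters: 4d + 3·40 = 567.
4d = 567 − 120 = 447, so d = 111.75 px.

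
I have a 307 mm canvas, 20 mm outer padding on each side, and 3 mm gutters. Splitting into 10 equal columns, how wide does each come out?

Take off 40 mm of margins, leaving 267 mm.
Subtracting 9 gutters of 3 leaves 240 for 10 columns, so c = 24 mm.

24 mm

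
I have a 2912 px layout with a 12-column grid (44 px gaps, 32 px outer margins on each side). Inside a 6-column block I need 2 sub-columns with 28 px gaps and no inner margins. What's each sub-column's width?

687 px

Take off 64 px of margins, leaving 2848 px.
12c + 11·44 = 2848 → 12c = 2364 → c = 197 px.
Span of 6: 6·197 + 5·44 = 1182 + 220 = 1402 px.
2 columns + 1 gap: 2d + 1·28 = 1402.
2d = 1402 − 28 = 1374, so d = 687 px.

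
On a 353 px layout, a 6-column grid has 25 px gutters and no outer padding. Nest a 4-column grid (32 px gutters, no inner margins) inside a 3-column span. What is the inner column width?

6c + 5·25 = 353 → 6c = 228 → c = 38 px.
3-column span = 3·38 + 2·25 = 164 px.
4d + 3·32 = 164 → 4d = 68 → d = 17 px.

17 px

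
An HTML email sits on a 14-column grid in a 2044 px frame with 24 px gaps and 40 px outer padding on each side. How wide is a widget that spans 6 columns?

828 px

Take off 80 px of margins, leaving 1964 px.
14 columns + 13 gaps: 14c + 13·24 = 1964.
14c = 1964 − 312 = 1652, so c = 118 px.
6 columns plus 5 gaps: 708 + 120 = 828 px.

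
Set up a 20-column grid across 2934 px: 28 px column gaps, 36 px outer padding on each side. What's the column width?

Content width = 2934 − 2·36 = 2862 px.
20c + 19·28 = 2862 → 20c = 2330 → c = 116.5 px.

116.5 px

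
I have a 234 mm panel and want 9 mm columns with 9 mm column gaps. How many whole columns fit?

Each extra column adds 9 + 9 = 18 mm.
(234 + 9) / 18 = 13.50, so 13 columns fit.

13 columns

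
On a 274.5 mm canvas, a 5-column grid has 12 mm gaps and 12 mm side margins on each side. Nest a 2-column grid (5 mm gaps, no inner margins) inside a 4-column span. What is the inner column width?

Inside the margins: 274.5 − 24 = 250.5 mm.
Subtracting 4 gaps of 12 leaves 202.5 for 5 columns, so c = 40.5 mm.
4 columns plus 3 gaps: 162 + 36 = 198 mm.
2 columns + 1 gap: 2d + 1·5 = 198.
2d = 198 − 5 = 193, so d = 96.5 mm.

96.5 mm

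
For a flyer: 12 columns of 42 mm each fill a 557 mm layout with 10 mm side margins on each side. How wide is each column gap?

Content width = 557 − 2·10 = 537 mm.
Columns use 504 mm, leaving 33 mm across 11 column gaps = 3 mm each.

3 mm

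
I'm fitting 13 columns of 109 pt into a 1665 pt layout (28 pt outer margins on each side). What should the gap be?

Subtract both margins: 1665 − 2·28 = 1609 pt.
Columns use 1417 pt, leaving 192 pt across 12 gaps = 16 pt each.

16 pt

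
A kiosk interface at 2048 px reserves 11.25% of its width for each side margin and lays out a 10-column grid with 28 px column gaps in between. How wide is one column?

133.52 px

2048 × (1 − 2·11.25%) = 2048 × 77.5% = 1587.2 px for the columns.
1587.2 − 9·28 = 1335.2; ÷10 gives c = 133.52 px.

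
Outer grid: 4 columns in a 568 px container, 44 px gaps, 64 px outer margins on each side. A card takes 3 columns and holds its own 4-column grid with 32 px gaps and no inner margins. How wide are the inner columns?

55.75 px

Inside the margins: 568 − 128 = 440 px.
440 − 3·44 = 308; ÷4 gives c = 77 px.
Span of 3: 3·77 + 2·44 = 231 + 88 = 319 px.
4 columns + 3 gaps: 4d + 3·32 = 319.
4d = 319 − 96 = 223, so d = 55.75 px.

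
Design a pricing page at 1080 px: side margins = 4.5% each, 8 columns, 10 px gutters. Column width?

Each margin = 4.5% of 1080 = 48.6 px; content = 1080 − 2·48.6 = 982.8 px.
Subtracting 7 gutters of 10 leaves 912.8 for 8 columns, so c = 114.1 px.

114.1 px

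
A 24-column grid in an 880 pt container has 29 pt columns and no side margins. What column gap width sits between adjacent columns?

8 pt

24·29 + 23g = 880 → 23g = 184 → g = 8 pt.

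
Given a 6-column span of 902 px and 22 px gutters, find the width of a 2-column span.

6c + 5·22 = 902 → 6c = 792 → c = 132 px.
Span of 2: 2·132 + 1·22 = 264 + 22 = 286 px.

286 px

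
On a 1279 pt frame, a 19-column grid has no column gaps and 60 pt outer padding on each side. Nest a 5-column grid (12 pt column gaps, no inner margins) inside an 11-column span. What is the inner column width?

124.6 pt

Subtract both margins: 1279 − 2·60 = 1159 pt.
1159 / 19 = 61 pt per column.
With no column gaps, 11 columns span 11·61 = 671 pt.
5d + 4·12 = 671 → 5d = 623 → d = 124.6 pt.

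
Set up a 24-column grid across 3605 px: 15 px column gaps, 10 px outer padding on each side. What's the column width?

Take off 20 px of margins, leaving 3585 px.
3585 − 23·15 = 3240; ÷24 gives c = 135 px.

135 px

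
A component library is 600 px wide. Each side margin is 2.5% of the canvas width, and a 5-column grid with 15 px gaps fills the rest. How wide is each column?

102 px

600 × (1 − 2·2.5%) = 600 × 95% = 570 px for the columns.
Subtracting 4 gaps of 15 leaves 510 for 5 columns, so c = 102 px.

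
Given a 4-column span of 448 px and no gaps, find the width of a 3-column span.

336 px

448 / 4 = 112 px per column.
With no gaps, 3 columns span 3·112 = 336 px.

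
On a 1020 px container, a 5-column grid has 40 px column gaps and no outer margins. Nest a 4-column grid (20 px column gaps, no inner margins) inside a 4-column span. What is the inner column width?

5c + 4·40 = 1020 → 5c = 860 → c = 172 px.
4-column span = 4·172 + 3·40 = 808 px.
808 − 3·20 = 748; ÷4 gives d = 187 px.

187 px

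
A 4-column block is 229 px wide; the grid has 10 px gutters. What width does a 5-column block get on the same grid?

288.75 px

229 − 3·10 = 199; ÷4 gives c = 49.75 px.
5 columns plus 4 gutters: 248.75 + 40 = 288.75 px.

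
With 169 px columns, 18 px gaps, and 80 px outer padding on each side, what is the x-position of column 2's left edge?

267 px

Column 2 starts at margin + 1·(column + gutter) = 80 + 1·187 = 267 px.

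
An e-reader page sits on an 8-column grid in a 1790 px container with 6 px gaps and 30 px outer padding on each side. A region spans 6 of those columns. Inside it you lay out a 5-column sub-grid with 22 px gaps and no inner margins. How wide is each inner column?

Outer content = 1790 − 2·30 = 1730 px.
8c + 7·6 = 1730 → 8c = 1688 → c = 211 px.
6-column span = 6·211 + 5·6 = 1296 px.
Subtracting 4 gaps of 22 leaves 1208 for 5 columns, so d = 241.6 px.

241.6 px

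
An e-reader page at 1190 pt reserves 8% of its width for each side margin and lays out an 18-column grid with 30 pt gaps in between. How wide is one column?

Margins: 8% × 1190 = 95.2 pt each, so content = 1190 − 190.4 = 999.6 pt.
999.6 − 17·30 = 489.6; ÷18 gives c = 27.2 pt.

27.2 pt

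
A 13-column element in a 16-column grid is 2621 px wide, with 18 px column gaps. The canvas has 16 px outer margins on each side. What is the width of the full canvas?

Subtracting 12 column gaps of 18 leaves 2405 for 13 columns, so c = 185 px.
Total width: 2·16 + 16·185 + 15·18 = 3262 px.

3262 px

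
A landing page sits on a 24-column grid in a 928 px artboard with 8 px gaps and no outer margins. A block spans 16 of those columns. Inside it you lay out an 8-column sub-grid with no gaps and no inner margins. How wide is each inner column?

Subtracting 23 gaps of 8 leaves 744 for 24 columns, so c = 31 px.
16-column span = 16·31 + 15·8 = 616 px.
8d = 616 → d = 77 px.

77 px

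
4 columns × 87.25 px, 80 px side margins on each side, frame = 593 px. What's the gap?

Take off 160 px of margins, leaving 433 px.
4 columns take 4·87.25 = 349 px; remaining 84 splits into 3 gaps.
g = 84 / 3 = 28 px.

28 px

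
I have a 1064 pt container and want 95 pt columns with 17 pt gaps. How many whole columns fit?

9 columns: 9·95 + 8·17 = 991 pt ≤ 1064.
10 columns: 1103 pt > 1064. So 9.

9 columns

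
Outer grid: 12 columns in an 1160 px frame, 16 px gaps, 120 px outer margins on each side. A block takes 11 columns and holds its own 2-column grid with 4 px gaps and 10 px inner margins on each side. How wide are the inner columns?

409 px

Subtract both margins: 1160 − 2·120 = 920 px.
Subtracting 11 gaps of 16 leaves 744 for 12 columns, so c = 62 px.
Span of 11: 11·62 + 10·16 = 682 + 160 = 842 px.
Inner content = 842 − 2·10 = 822 px.
822 − 1·4 = 818; ÷2 gives d = 409 px.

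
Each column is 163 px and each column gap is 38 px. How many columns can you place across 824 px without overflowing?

4 columns

k columns need k·163 + (k−1)·38 = k·201 − 38.
k·201 − 38 ≤ 824 → k ≤ 862 / 201 ≈ 4.29, so k = 4.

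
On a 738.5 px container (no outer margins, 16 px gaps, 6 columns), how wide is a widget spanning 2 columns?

Subtracting 5 gaps of 16 leaves 658.5 for 6 columns, so c = 109.75 px.
2 columns plus 1 gap: 219.5 + 16 = 235.5 px.

235.5 px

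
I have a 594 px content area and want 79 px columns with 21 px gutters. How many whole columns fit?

6 columns: 6·79 + 5·21 = 579 px ≤ 594.
7 columns: 679 px > 594. So 6.

6 columns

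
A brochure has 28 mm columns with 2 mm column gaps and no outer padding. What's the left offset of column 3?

60 mm

Each column+gutter stride is 30 mm; with no margin, 2 of them is 60 mm.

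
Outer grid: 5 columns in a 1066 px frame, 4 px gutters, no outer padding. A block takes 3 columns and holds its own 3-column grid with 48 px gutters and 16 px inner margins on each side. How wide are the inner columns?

1066 − 4·4 = 1050; ÷5 gives c = 210 px.
Span of 3: 3·210 + 2·4 = 630 + 8 = 638 px.
Inner content = 638 − 2·16 = 606 px.
3 columns + 2 gutters: 3d + 2·48 = 606.
3d = 606 − 96 = 510, so d = 170 px.

170 px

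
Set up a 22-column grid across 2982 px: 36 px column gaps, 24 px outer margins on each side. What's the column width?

99 px

Subtract both margins: 2982 − 2·24 = 2934 px.
Subtracting 21 column gaps of 36 leaves 2178 for 22 columns, so c = 99 px.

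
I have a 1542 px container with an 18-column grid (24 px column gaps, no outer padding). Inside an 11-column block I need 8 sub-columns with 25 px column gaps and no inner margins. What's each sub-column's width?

94.75 px

1542 − 17·24 = 1134; ÷18 gives c = 63 px.
Span of 11: 11·63 + 10·24 = 693 + 240 = 933 px.
933 − 7·25 = 758; ÷8 gives d = 94.75 px.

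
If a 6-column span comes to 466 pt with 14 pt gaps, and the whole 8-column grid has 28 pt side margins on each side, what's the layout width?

682 pt

466 − 5·14 = 396; ÷6 gives c = 66 pt.
Total width: 2·28 + 8·66 + 7·14 = 682 pt.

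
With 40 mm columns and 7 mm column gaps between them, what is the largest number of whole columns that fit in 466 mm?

10 columns: 10·40 + 9·7 = 463 mm ≤ 466.
11 columns: 510 mm > 466. So 10.

10 columns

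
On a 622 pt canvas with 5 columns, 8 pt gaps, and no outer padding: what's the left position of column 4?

378 pt

5c + 4·8 = 622 → 5c = 590 → c = 118 pt.
Each column+gutter stride is 126 pt; with no margin, 3 of them is 378 pt.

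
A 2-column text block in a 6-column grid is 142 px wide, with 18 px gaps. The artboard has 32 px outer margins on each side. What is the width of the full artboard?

526 px

2 columns + 1 gap: 2c + 1·18 = 142.
2c = 142 − 18 = 124, so c = 62 px.
Total width: 2·32 + 6·62 + 5·18 = 526 px.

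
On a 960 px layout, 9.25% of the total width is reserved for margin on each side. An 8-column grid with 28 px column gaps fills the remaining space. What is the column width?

73.3 px

960 × (1 − 2·9.25%) = 960 × 81.5% = 782.4 px for the columns.
8 columns + 7 column gaps: 8c + 7·28 = 782.4.
8c = 782.4 − 196 = 586.4, so c = 73.3 px.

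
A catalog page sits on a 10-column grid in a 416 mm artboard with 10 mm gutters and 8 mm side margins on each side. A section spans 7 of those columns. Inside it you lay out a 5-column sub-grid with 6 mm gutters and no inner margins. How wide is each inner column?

Take off 16 mm of margins, leaving 400 mm.
Subtracting 9 gutters of 10 leaves 310 for 10 columns, so c = 31 mm.
7-column span = 7·31 + 6·10 = 277 mm.
5d + 4·6 = 277 → 5d = 253 → d = 50.6 mm.

50.6 mm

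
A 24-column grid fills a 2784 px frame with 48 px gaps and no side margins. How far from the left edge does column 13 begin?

1416 px

2784 − 23·48 = 1680; ÷24 gives c = 70 px.
No margin, so column 13 starts at 12·(column + gutter) = 12·118 = 1416 px.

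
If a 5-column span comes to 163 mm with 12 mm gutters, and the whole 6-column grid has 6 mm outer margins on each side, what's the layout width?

163 − 4·12 = 115; ÷5 gives c = 23 mm.
Total width: 2·6 + 6·23 + 5·12 = 210 mm.

210 mm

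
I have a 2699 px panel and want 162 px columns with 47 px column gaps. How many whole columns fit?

Each extra column adds 162 + 47 = 209 px.
(2699 + 47) / 209 = 13.14, so 13 columns fit.

13 columns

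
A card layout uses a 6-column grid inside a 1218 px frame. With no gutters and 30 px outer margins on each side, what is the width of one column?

Inside the margins: 1218 − 60 = 1158 px.
With no gutters, each column is 1158/6 = 193 px.

193 px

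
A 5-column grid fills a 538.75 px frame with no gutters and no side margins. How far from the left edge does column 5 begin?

431 px

With no gutters, each column is 538.75/5 = 107.75 px.
Before column 5: 4 columns + 4 gutters.
Offset = 4·(107.75 + 0) = 4·107.75 = 431 px.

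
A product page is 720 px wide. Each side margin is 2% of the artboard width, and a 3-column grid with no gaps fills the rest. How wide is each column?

720 × (1 − 2·2%) = 720 × 96% = 691.2 px for the columns.
3c = 691.2 → c = 230.4 px.

230.4 px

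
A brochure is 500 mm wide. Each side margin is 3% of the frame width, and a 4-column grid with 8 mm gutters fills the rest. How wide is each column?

Each margin = 3% of 500 = 15 mm; content = 500 − 2·15 = 470 mm.
Subtracting 3 gutters of 8 leaves 446 for 4 columns, so c = 111.5 mm.

111.5 mm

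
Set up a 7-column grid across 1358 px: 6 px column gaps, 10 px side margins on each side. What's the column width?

Content width = 1358 − 2·10 = 1338 px.
7c + 6·6 = 1338 → 7c = 1302 → c = 186 px.

186 px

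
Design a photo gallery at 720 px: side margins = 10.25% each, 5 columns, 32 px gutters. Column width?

720 × (1 − 2·10.25%) = 720 × 79.5% = 572.4 px for the columns.
Subtracting 4 gutters of 32 leaves 444.4 for 5 columns, so c = 88.88 px.

88.88 px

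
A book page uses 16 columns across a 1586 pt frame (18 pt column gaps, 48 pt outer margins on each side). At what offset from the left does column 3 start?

236.5 pt

Subtract both margins: 1586 − 2·48 = 1490 pt.
1490 − 15·18 = 1220; ÷16 gives c = 76.25 pt.
Before column 3: the margin + 2 columns + 2 column gaps.
Offset = 48 + 2·(76.25 + 18) = 48 + 188.5 = 236.5 pt.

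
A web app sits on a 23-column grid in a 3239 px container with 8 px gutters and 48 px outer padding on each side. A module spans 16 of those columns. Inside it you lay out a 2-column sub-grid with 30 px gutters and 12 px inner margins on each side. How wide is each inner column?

1065 px

Take off 96 px of margins, leaving 3143 px.
23c + 22·8 = 3143 → 23c = 2967 → c = 129 px.
16-column span = 16·129 + 15·8 = 2184 px.
Inner content = 2184 − 2·12 = 2160 px.
2160 − 1·30 = 2130; ÷2 gives d = 1065 px.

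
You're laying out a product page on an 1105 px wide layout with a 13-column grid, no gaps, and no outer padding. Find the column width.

85 px

13c = 1105 → c = 85 px.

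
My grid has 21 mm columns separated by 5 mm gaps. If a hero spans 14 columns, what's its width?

Span of 14: 14·21 + 13·5 = 294 + 65 = 359 mm.

359 mm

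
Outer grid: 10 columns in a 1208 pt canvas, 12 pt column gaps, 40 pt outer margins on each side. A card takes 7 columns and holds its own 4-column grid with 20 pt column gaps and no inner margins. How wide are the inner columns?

181.5 pt

Take off 80 pt of margins, leaving 1128 pt.
1128 − 9·12 = 1020; ÷10 gives c = 102 pt.
Span of 7: 7·102 + 6·12 = 714 + 72 = 786 pt.
4 columns + 3 column gaps: 4d + 3·20 = 786.
4d = 786 − 60 = 726, so d = 181.5 pt.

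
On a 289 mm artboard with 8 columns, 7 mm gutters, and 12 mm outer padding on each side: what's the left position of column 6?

Subtract both margins: 289 − 2·12 = 265 mm.
8 columns + 7 gutters: 8c + 7·7 = 265.
8c = 265 − 49 = 216, so c = 27 mm.
Before column 6: the margin + 5 columns + 5 gutters.
Offset = 12 + 5·(27 + 7) = 12 + 170 = 182 mm.

182 mm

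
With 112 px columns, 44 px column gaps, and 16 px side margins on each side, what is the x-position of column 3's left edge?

328 px

Before column 3: the margin + 2 columns + 2 column gaps.
Offset = 16 + 2·(112 + 44) = 16 + 312 = 328 px.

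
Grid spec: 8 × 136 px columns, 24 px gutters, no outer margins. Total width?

Canvas = 8·136 + 7·24 = 1088 + 168 = 1256 px.

1256 px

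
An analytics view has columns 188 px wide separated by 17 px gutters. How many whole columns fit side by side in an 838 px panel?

4 columns

k columns need k·188 + (k−1)·17 = k·205 − 17.
k·205 − 17 ≤ 838 → k ≤ 855 / 205 ≈ 4.17, so k = 4.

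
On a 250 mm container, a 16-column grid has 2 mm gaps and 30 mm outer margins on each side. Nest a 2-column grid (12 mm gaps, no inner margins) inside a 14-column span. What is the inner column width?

77 mm

Outer content = 250 − 2·30 = 190 mm.
16 columns + 15 gaps: 16c + 15·2 = 190.
16c = 190 − 30 = 160, so c = 10 mm.
14 columns plus 13 gaps: 140 + 26 = 166 mm.
2d + 1·12 = 166 → 2d = 154 → d = 77 mm.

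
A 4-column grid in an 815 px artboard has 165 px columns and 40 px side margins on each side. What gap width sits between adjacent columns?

25 px

Content width = 815 − 2·40 = 735 px.
4 columns take 4·165 = 660 px; remaining 75 splits into 3 gaps.
g = 75 / 3 = 25 px.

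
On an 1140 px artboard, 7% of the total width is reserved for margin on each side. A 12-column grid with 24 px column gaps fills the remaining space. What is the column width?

59.7 px

Each margin = 7% of 1140 = 79.8 px; content = 1140 − 2·79.8 = 980.4 px.
Subtracting 11 column gaps of 24 leaves 716.4 for 12 columns, so c = 59.7 px.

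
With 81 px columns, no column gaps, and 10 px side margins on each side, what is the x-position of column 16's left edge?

Column 16 starts at margin + 15·(column + gutter) = 10 + 15·81 = 1225 px.

1225 px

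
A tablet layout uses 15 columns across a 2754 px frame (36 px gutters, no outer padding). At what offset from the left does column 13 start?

Subtracting 14 gutters of 36 leaves 2250 for 15 columns, so c = 150 px.
Before column 13: 12 columns + 12 gutters.
Offset = 12·(150 + 36) = 12·186 = 2232 px.

2232 px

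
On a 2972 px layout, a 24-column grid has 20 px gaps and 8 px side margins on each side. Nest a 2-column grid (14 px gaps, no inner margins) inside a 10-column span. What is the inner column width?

Inside the margins: 2972 − 16 = 2956 px.
2956 − 23·20 = 2496; ÷24 gives c = 104 px.
10 columns plus 9 gaps: 1040 + 180 = 1220 px.
2 columns + 1 gap: 2d + 1·14 = 1220.
2d = 1220 − 14 = 1206, so d = 603 px.

603 px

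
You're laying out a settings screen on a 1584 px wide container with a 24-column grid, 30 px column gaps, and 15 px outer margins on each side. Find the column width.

Inside the margins: 1584 − 30 = 1554 px.
24c + 23·30 = 1554 → 24c = 864 → c = 36 px.

36 px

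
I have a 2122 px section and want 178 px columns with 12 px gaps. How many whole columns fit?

Each extra column adds 178 + 12 = 190 px.
(2122 + 12) / 190 = 11.23, so 11 columns fit.

11 columns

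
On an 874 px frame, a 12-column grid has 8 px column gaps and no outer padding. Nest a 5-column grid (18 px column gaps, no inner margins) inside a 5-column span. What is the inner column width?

Subtracting 11 column gaps of 8 leaves 786 for 12 columns, so c = 65.5 px.
5 columns plus 4 column gaps: 327.5 + 32 = 359.5 px.
5 columns + 4 column gaps: 5d + 4·18 = 359.5.
5d = 359.5 − 72 = 287.5, so d = 57.5 px.

57.5 px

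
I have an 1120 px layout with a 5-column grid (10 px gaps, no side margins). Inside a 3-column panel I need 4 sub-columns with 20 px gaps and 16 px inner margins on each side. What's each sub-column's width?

144 px

Subtracting 4 gaps of 10 leaves 1080 for 5 columns, so c = 216 px.
Span of 3: 3·216 + 2·10 = 648 + 20 = 668 px.
Inner content = 668 − 2·16 = 636 px.
4d + 3·20 = 636 → 4d = 576 → d = 144 px.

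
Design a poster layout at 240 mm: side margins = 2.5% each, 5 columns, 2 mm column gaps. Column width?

44 mm

Margins: 2.5% × 240 = 6 mm each, so content = 240 − 12 = 228 mm.
5 columns + 4 column gaps: 5c + 4·2 = 228.
5c = 228 − 8 = 220, so c = 44 mm.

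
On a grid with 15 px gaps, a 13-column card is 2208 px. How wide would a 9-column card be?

1524 px

2208 − 12·15 = 2028; ÷13 gives c = 156 px.
9-column span = 9·156 + 8·15 = 1524 px.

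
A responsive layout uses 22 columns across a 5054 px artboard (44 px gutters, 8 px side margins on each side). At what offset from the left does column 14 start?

Subtract both margins: 5054 − 2·8 = 5038 px.
22c + 21·44 = 5038 → 22c = 4114 → c = 187 px.
Column 14 starts at margin + 13·(column + gutter) = 8 + 13·231 = 3011 px.

3011 px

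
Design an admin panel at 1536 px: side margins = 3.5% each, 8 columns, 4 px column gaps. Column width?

Margins: 3.5% × 1536 = 53.76 px each, so content = 1536 − 107.52 = 1428.48 px.
8c + 7·4 = 1428.48 → 8c = 1400.48 → c = 175.06 px.

175.06 px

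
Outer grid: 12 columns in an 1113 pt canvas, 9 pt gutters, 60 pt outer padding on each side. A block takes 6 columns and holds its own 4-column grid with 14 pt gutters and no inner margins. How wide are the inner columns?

Take off 120 pt of margins, leaving 993 pt.
993 − 11·9 = 894; ÷12 gives c = 74.5 pt.
6-column span = 6·74.5 + 5·9 = 492 pt.
492 − 3·14 = 450; ÷4 gives d = 112.5 pt.

112.5 pt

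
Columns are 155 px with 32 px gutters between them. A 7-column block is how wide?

7 columns plus 6 gutters: 1085 + 192 = 1277 px.

1277 px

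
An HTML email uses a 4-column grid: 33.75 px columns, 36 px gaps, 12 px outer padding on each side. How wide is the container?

Adding margins, columns and gutters: 24 + 135 + 108 = 267 px.

267 px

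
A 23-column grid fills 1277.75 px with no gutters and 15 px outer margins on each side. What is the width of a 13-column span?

705.25 px

Take off 30 px of margins, leaving 1247.75 px.
With no gutters, each column is 1247.75/23 = 54.25 px.
With no gutters, 13 columns span 13·54.25 = 705.25 px.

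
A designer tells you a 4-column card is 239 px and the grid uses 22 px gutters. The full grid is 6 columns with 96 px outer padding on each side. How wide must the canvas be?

Subtracting 3 gutters of 22 leaves 173 for 4 columns, so c = 43.25 px.
Adding margins, columns and gutters: 192 + 259.5 + 110 = 561.5 px.

561.5 px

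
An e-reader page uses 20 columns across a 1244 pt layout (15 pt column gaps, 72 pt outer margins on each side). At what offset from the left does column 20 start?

1131.25 pt

Take off 144 pt of margins, leaving 1100 pt.
1100 − 19·15 = 815; ÷20 gives c = 40.75 pt.
Each column+gutter stride is 55.75 pt; 19 of them past the 72 pt margin is 72 + 1059.25 = 1131.25 pt.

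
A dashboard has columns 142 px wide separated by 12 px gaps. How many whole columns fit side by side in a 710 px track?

4 columns

k columns need k·142 + (k−1)·12 = k·154 − 12.
k·154 − 12 ≤ 710 → k ≤ 722 / 154 ≈ 4.69, so k = 4.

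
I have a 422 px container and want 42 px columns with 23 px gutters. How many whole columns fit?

k columns need k·42 + (k−1)·23 = k·65 − 23.
k·65 − 23 ≤ 422 → k ≤ 445 / 65 ≈ 6.85, so k = 6.

6 columns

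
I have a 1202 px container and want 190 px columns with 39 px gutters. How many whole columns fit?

5 columns: 5·190 + 4·39 = 1106 px ≤ 1202.
6 columns: 1335 px > 1202. So 5.

5 columns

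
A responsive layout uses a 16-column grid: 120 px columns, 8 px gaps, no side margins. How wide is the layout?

Summing: 1920 + 120 = 2040 px.

2040 px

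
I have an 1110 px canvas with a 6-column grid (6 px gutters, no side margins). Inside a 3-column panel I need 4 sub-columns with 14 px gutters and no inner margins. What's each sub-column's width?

127.5 px

6c + 5·6 = 1110 → 6c = 1080 → c = 180 px.
3-column span = 3·180 + 2·6 = 552 px.
4d + 3·14 = 552 → 4d = 510 → d = 127.5 px.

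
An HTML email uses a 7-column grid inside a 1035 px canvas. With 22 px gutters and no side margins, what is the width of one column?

129 px

7c + 6·22 = 1035 → 7c = 903 → c = 129 px.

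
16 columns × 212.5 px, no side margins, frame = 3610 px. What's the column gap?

Columns use 3400 px, leaving 210 px across 15 column gaps = 14 px each.

14 px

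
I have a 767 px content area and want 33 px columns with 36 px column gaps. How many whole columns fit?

11 columns: 11·33 + 10·36 = 723 px ≤ 767.
12 columns: 792 px > 767. So 11.

11 columns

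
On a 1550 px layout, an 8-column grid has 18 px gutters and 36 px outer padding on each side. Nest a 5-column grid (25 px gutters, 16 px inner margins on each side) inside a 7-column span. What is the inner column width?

231.8 px

Take off 72 px of margins, leaving 1478 px.
8 columns + 7 gutters: 8c + 7·18 = 1478.
8c = 1478 − 126 = 1352, so c = 169 px.
7 columns plus 6 gutters: 1183 + 108 = 1291 px.
Inner content = 1291 − 2·16 = 1259 px.
5 columns + 4 gutters: 5d + 4·25 = 1259.
5d = 1259 − 100 = 1159, so d = 231.8 px.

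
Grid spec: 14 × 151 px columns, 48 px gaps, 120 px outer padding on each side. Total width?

Canvas = 2·120 + 14·151 + 13·48 = 240 + 2114 + 624 = 2978 px.

2978 px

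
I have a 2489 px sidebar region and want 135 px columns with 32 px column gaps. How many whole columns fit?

k columns need k·135 + (k−1)·32 = k·167 − 32.
k·167 − 32 ≤ 2489 → k ≤ 2521 / 167 ≈ 15.10, so k = 15.

15 columns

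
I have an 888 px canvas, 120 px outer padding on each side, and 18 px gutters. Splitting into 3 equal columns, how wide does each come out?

Take off 240 px of margins, leaving 648 px.
3 columns + 2 gutters: 3c + 2·18 = 648.
3c = 648 − 36 = 612, so c = 204 px.

204 px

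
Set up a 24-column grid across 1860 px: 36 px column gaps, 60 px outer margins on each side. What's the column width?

Content width = 1860 − 2·60 = 1740 px.
Subtracting 23 column gaps of 36 leaves 912 for 24 columns, so c = 38 px.

38 px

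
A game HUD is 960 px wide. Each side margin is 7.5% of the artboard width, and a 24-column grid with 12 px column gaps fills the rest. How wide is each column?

22.5 px

Each margin = 7.5% of 960 = 72 px; content = 960 − 2·72 = 816 px.
816 − 23·12 = 540; ÷24 gives c = 22.5 px.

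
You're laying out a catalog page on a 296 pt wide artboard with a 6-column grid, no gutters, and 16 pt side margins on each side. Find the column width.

44 pt

Subtract both margins: 296 − 2·16 = 264 pt.
With no gutters, each column is 264/6 = 44 pt.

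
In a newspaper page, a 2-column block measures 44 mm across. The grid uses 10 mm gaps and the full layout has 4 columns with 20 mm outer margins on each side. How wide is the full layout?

138 mm

44 − 1·10 = 34; ÷2 gives c = 17 mm.
Total width: 2·20 + 4·17 + 3·10 = 138 mm.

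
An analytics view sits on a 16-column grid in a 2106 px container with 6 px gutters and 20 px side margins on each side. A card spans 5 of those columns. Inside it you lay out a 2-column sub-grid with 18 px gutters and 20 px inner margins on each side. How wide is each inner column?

Inside the margins: 2106 − 40 = 2066 px.
16c + 15·6 = 2066 → 16c = 1976 → c = 123.5 px.
5-column span = 5·123.5 + 4·6 = 641.5 px.
Inner content = 641.5 − 2·20 = 601.5 px.
2d + 1·18 = 601.5 → 2d = 583.5 → d = 291.75 px.

291.75 px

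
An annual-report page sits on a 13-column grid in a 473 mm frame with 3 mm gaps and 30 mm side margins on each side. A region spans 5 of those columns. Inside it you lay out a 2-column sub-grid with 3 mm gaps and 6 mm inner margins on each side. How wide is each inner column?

Subtract both margins: 473 − 2·30 = 413 mm.
13c + 12·3 = 413 → 13c = 377 → c = 29 mm.
Span of 5: 5·29 + 4·3 = 145 + 12 = 157 mm.
Inner content = 157 − 2·6 = 145 mm.
2d + 1·3 = 145 → 2d = 142 → d = 71 mm.

71 mm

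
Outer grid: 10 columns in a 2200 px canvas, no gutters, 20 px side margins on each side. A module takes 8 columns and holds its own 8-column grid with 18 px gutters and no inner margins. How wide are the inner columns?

200.25 px

Take off 40 px of margins, leaving 2160 px.
2160 / 10 = 216 px per column.
8-column span = 8·216 = 1728 px.
1728 − 7·18 = 1602; ÷8 gives d = 200.25 px.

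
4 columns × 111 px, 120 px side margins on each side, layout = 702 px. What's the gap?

Inside the margins: 702 − 240 = 462 px.
4 columns take 4·111 = 444 px; remaining 18 splits into 3 gaps.
g = 18 / 3 = 6 px.

6 px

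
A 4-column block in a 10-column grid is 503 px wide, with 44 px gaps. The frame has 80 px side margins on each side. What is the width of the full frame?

1483.5 px

4c + 3·44 = 503 → 4c = 371 → c = 92.75 px.
Total width: 2·80 + 10·92.75 + 9·44 = 1483.5 px.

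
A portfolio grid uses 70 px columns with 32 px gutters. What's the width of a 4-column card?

376 px

4-column span = 4·70 + 3·32 = 376 px.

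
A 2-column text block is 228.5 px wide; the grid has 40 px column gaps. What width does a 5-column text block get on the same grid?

228.5 − 1·40 = 188.5; ÷2 gives c = 94.25 px.
Span of 5: 5·94.25 + 4·40 = 471.25 + 160 = 631.25 px.

631.25 px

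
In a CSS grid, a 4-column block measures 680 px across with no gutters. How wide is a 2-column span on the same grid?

340 px

4c = 680 → c = 170 px.
With no gutters, 2 columns span 2·170 = 340 px.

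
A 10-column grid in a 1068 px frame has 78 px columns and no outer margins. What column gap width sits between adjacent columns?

32 px

10·78 + 9g = 1068 → 9g = 288 → g = 32 px.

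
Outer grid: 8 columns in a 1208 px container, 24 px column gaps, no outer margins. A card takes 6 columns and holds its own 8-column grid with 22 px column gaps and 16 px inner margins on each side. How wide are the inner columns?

89.25 px

8 columns + 7 column gaps: 8c + 7·24 = 1208.
8c = 1208 − 168 = 1040, so c = 130 px.
6-column span = 6·130 + 5·24 = 900 px.
Inner content = 900 − 2·16 = 868 px.
Subtracting 7 column gaps of 22 leaves 714 for 8 columns, so d = 89.25 px.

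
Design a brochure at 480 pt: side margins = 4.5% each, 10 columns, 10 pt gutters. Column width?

480 × (1 − 2·4.5%) = 480 × 91% = 436.8 pt for the columns.
436.8 − 9·10 = 346.8; ÷10 gives c = 34.68 pt.

34.68 pt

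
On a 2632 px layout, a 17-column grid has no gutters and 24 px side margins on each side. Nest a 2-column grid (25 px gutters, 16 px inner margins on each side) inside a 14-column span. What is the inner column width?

Subtract both margins: 2632 − 2·24 = 2584 px.
17c = 2584 → c = 152 px.
14-column span = 14·152 = 2128 px.
Inner content = 2128 − 2·16 = 2096 px.
Subtracting 1 gutter of 25 leaves 2071 for 2 columns, so d = 1035.5 px.

1035.5 px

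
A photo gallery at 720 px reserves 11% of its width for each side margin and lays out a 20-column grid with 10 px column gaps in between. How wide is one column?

Each margin = 11% of 720 = 79.2 px; content = 720 − 2·79.2 = 561.6 px.
561.6 − 19·10 = 371.6; ÷20 gives c = 18.58 px.

18.58 px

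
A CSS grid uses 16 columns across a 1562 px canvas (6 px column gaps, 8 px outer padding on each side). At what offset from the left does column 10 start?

881 px

Inside the margins: 1562 − 16 = 1546 px.
16 columns + 15 column gaps: 16c + 15·6 = 1546.
16c = 1546 − 90 = 1456, so c = 91 px.
Before column 10: the margin + 9 columns + 9 column gaps.
Offset = 8 + 9·(91 + 6) = 8 + 873 = 881 px.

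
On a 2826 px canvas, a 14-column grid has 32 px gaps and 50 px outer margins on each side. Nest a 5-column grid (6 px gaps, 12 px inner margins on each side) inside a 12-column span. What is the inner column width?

456.8 px

Subtract both margins: 2826 − 2·50 = 2726 px.
14 columns + 13 gaps: 14c + 13·32 = 2726.
14c = 2726 − 416 = 2310, so c = 165 px.
12 columns plus 11 gaps: 1980 + 352 = 2332 px.
Inner content = 2332 − 2·12 = 2308 px.
5 columns + 4 gaps: 5d + 4·6 = 2308.
5d = 2308 − 24 = 2284, so d = 456.8 px.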